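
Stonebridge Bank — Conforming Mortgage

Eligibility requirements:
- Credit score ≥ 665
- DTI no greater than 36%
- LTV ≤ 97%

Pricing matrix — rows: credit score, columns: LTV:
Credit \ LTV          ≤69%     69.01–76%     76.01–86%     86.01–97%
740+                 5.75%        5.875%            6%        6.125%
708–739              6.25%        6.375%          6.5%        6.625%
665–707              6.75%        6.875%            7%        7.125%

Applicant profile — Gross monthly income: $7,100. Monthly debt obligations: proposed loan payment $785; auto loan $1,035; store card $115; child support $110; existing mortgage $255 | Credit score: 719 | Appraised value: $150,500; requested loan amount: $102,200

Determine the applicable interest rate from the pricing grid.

Credit score 719 ≥ 665; Total monthly debts = (785 + 1,035 + 115 + 110 + 255) = 2,300. DTI = 2,300/7,100 = 32.4% ≤ 36%
LTV = 102,200/150,500 = 67.9% ≤ 97%
Credit 719 → row 708–739; LTV 67.9% → column ≤69%. Grid cell → 6.25%.

6.25%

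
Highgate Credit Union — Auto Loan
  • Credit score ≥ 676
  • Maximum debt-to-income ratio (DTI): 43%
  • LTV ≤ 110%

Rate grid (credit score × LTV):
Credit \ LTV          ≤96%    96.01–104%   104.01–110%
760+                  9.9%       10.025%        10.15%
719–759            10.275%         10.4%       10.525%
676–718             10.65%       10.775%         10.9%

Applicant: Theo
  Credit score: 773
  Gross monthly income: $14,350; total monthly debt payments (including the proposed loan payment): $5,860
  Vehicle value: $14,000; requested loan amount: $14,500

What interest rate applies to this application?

Credit score 773 ≥ 676; Debt-to-income = 5,860/14,350 = 40.8% — meets 43% limit
LTV = 14,500/14,000 = 103.6% ≤ 110%
Score 773 is in the 760+ band; LTV 103.6% is in the 96.01–104% band → 10.025%.

10.025%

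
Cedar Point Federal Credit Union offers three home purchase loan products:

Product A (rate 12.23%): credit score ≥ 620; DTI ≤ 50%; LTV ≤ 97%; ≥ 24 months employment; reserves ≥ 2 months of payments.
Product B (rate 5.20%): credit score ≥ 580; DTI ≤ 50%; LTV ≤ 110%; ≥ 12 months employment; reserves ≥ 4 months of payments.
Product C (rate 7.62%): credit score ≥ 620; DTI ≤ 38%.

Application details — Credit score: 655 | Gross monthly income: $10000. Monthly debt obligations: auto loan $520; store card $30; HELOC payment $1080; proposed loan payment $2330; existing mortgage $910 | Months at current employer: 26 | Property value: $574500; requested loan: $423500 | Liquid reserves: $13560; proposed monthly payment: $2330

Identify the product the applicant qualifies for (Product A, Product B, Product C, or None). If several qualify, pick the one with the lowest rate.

Total debts = (520 + 30 + 1,080 + 2,330 + 910) = 4,870; DTI = 4,870/10,000 = 48.7%.
LTV = 423,500/574,500 = 73.7%.
Reserves = 13,560/2,330 = 5.8 months.
Product A: score 655 ≥ 620; DTI 48.7% ≤ 50%; LTV 73.7% ≤ 97%; employment 26 ≥ 24 mo; reserves 5.8 ≥ 2 mo → qualifies.
Product B: score 655 ≥ 580; DTI 48.7% ≤ 50%; LTV 73.7% ≤ 110%; employment 26 ≥ 12 mo; reserves 5.8 ≥ 4 mo → qualifies.
Product C: score 655 ≥ 620; DTI 48.7% > 38% → does not qualify.
Qualifying: Product A, Product B. Lowest rate is 5.20% → Product B.

Product B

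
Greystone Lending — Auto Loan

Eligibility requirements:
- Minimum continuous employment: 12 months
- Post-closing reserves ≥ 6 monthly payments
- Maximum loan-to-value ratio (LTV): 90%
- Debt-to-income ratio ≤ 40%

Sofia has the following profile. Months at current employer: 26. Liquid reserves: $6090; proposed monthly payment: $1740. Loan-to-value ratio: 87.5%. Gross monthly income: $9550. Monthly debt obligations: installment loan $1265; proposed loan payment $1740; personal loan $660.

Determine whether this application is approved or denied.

Employment 26 ≥ 12 months
Reserves: 6,090 ÷ 1,740 = 3.5 months (below 6-month minimum)
LTV 87.5% — within 90%
Total monthly debts = (1,265 + 1,740 + 660) = 3,665. Debt-to-income = 3,665/9,550 = 38.4% — meets 40% limit
Fails on reserves.

Denied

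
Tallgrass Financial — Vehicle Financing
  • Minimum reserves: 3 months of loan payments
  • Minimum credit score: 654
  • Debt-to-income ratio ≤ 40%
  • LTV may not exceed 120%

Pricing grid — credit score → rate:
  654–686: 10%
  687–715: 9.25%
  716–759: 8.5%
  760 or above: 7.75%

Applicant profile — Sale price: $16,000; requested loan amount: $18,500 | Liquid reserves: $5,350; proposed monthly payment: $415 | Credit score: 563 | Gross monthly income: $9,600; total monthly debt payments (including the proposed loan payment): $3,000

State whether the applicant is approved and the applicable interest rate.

Denied

Credit score 563 < 654 (below minimum)
DTI: 3,000 ÷ 9,600 = 31.2%, within the 40% cap
Reserves = 5,350/415 = 12.9 months ≥ 3
Loan-to-value = 18,500/16,000 = 115.6% — pass (120% max)
Not all requirements met → denied.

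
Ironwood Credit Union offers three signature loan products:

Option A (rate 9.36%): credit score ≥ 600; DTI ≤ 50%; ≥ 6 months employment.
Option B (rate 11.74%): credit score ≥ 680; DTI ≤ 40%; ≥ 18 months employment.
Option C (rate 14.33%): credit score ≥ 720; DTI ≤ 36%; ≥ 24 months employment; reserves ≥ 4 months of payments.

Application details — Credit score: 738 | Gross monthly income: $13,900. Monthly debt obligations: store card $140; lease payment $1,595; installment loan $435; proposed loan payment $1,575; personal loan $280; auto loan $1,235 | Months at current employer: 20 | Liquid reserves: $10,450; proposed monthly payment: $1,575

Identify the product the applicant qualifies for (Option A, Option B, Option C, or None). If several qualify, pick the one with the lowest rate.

Total debts = (140 + 1,595 + 435 + 1,575 + 280 + 1,235) = 5,260; DTI = 5,260/13,900 = 37.8%.
Reserves = 10,450/1,575 = 6.6 months.
Option A: score 738 ≥ 600; DTI 37.8% ≤ 50%; employment 20 ≥ 6 mo → qualifies.
Option B: score 738 ≥ 680; DTI 37.8% ≤ 40%; employment 20 ≥ 18 mo → qualifies.
Option C: score 738 ≥ 720; DTI 37.8% > 36%; employment 20 < 24 mo; reserves 6.6 ≥ 4 mo → does not qualify.
Qualifying: Option A, Option B. Lowest rate is 9.36% → Option A.

Option A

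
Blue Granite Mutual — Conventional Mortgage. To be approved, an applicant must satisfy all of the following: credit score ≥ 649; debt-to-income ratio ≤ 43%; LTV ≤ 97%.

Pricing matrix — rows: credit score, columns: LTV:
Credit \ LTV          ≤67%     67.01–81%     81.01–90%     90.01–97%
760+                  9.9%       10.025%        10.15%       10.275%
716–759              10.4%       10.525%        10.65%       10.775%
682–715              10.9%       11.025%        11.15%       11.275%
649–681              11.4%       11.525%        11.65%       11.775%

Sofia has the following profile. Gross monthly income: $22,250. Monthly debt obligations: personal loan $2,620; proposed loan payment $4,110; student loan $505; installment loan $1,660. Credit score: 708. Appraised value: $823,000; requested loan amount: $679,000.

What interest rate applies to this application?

11.15%

Credit score 708 ≥ 649; Total monthly debts = (2,620 + 4,110 + 505 + 1,660) = 8,895. DTI: 8,895 ÷ 22,250 = 40%, within the 43% cap
Loan-to-value = 679,000/823,000 = 82.5% — pass (97% max)
Score 708 is in the 682–715 band; LTV 82.5% is in the 81.01–90% band → 11.15%.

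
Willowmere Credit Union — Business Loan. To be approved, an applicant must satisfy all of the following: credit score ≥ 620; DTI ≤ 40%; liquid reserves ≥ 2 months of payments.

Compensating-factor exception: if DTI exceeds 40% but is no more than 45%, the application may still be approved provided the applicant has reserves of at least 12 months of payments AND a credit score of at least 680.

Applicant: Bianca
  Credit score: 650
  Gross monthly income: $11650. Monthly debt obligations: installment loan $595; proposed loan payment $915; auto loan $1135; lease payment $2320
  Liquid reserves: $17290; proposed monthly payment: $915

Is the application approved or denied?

Credit score 650 ≥ 620 (meets base)
Total debts = (595 + 915 + 1,135 + 2,320) = 4,965. DTI: 4,965 ÷ 11,650 = 42.6%, over the 40% base limit.
Reserves = 17,290/915 = 18.9 months ≥ 2
DTI 42.6% is within the 40%–45% exception band; checking compensating factors.
Override check — reserves: 18.9 mo (ok); score: 650 (below 680).
Compensating-factor requirement not fully met.

Denied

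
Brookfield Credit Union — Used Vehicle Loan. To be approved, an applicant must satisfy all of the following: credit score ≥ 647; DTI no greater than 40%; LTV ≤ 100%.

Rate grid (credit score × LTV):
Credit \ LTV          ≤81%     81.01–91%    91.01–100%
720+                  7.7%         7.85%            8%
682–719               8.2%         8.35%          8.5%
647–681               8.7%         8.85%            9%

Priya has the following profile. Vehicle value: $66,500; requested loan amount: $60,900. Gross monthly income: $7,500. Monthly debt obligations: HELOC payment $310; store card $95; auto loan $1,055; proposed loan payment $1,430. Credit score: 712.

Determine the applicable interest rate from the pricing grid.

8.5%

Credit score 712 ≥ 647; Total monthly debts = (310 + 95 + 1,055 + 1,430) = 2,890. DTI: 2,890 ÷ 7,500 = 38.5%, within the 40% cap
LTV: 60,900 ÷ 66,500 = 91.6%, within 100% cap
Credit 712 → row 682–719; LTV 91.6% → column 91.01–100%. Grid cell → 8.5%.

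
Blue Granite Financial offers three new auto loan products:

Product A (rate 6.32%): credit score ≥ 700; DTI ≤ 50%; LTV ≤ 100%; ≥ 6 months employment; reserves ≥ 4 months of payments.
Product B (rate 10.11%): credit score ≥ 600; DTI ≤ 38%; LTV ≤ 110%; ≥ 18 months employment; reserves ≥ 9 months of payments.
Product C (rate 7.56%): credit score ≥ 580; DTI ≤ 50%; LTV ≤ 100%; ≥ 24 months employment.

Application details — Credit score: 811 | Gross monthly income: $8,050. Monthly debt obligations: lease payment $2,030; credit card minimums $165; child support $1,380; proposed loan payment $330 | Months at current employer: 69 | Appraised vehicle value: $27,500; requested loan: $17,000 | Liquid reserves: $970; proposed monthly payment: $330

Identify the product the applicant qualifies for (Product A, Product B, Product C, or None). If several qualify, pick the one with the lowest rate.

Product C

Total debts = (2,030 + 165 + 1,380 + 330) = 3,905; DTI = 3,905/8,050 = 48.5%.
LTV = 17,000/27,500 = 61.8%.
Reserves = 970/330 = 2.9 months.
Product A: score 811 ≥ 700; DTI 48.5% ≤ 50%; LTV 61.8% ≤ 100%; employment 69 ≥ 6 mo; reserves 2.9 < 4 mo → does not qualify.
Product B: score 811 ≥ 600; DTI 48.5% > 38%; LTV 61.8% ≤ 110%; employment 69 ≥ 18 mo; reserves 2.9 < 9 mo → does not qualify.
Product C: score 811 ≥ 580; DTI 48.5% ≤ 50%; LTV 61.8% ≤ 100%; employment 69 ≥ 24 mo → qualifies.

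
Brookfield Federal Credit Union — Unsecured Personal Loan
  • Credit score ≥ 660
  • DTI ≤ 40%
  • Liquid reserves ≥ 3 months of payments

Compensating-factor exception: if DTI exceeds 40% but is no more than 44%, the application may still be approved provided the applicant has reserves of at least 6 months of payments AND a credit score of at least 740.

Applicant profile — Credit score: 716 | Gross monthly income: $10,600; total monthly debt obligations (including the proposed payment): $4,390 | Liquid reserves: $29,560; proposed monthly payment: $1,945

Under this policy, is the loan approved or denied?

Credit score 716 ≥ 660 (meets base)
DTI = 4,390/10,600 = 41.4% > 40% — standard DTI limit exceeded.
Liquid reserves cover 29,560/1,945 = 15.2 months — ≥ 3 required
DTI 41.4% is within the 40%–44% exception band; checking compensating factors.
Reserves 15.2 ≥ 6 months; credit score 716 < 740.
Compensating-factor requirement not fully met.

Denied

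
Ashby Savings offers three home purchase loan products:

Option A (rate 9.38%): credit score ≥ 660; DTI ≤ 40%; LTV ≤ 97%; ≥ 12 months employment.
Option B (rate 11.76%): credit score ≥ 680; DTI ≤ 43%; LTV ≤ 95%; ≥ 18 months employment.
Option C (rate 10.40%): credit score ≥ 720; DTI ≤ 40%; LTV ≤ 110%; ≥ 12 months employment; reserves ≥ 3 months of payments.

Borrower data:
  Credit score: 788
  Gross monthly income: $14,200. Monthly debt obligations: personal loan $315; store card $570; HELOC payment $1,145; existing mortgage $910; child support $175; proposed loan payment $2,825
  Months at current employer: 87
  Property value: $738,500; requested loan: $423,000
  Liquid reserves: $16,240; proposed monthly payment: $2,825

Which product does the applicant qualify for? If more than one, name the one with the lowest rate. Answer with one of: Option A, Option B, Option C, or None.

Option B

Total debts = (315 + 570 + 1,145 + 910 + 175 + 2,825) = 5,940; DTI = 5,940/14,200 = 41.8%.
LTV = 423,000/738,500 = 57.3%.
Reserves = 16,240/2,825 = 5.7 months.
Option A: score 788 ≥ 660; DTI 41.8% > 40%; LTV 57.3% ≤ 97%; employment 87 ≥ 12 mo → does not qualify.
Option B: score 788 ≥ 680; DTI 41.8% ≤ 43%; LTV 57.3% ≤ 95%; employment 87 ≥ 18 mo → qualifies.
Option C: score 788 ≥ 720; DTI 41.8% > 40%; LTV 57.3% ≤ 110%; employment 87 ≥ 12 mo; reserves 5.7 ≥ 3 mo → does not qualify.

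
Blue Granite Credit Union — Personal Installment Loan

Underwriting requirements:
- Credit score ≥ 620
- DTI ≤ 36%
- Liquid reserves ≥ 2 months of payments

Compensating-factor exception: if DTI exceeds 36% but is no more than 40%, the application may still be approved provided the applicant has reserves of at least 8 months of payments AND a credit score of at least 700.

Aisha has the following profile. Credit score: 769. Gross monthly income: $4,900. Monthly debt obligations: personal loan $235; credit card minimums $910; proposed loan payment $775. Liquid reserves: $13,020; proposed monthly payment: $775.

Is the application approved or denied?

Approved

Credit score 769 ≥ 620 (meets base)
Total debts = (235 + 910 + 775) = 1,920. DTI: 1,920 ÷ 4,900 = 39.2%, over the 36% base limit.
Liquid reserves cover 13,020/775 = 16.8 months — ≥ 2 required
39.2% falls in the override range (36%–40%), so the compensating-factor test applies.
Reserves 16.8 ≥ 8 months; credit score 769 ≥ 700.
Both compensating conditions met → exception applies.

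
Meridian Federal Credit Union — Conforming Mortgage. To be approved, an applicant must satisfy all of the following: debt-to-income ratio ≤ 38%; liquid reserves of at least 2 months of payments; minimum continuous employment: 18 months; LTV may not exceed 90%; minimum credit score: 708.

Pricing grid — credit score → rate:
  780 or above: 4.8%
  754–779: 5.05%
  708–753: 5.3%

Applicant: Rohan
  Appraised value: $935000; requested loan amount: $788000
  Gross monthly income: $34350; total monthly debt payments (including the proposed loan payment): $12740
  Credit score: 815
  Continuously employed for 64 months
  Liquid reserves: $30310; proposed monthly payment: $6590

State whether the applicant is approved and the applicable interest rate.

Approved at 4.8%

Credit score 815 ≥ 708 (meets minimum)
DTI: 12,740 ÷ 34,350 = 37.1%, within the 38% cap
Employment 64 ≥ 18 months
Loan-to-value = 788,000/935,000 = 84.3% — pass (90% max)
Reserves: 30,310 ÷ 6,590 = 4.6 months (meets 2-month minimum)
All requirements met. Score 815 falls in the 780 or above tier → 4.8%.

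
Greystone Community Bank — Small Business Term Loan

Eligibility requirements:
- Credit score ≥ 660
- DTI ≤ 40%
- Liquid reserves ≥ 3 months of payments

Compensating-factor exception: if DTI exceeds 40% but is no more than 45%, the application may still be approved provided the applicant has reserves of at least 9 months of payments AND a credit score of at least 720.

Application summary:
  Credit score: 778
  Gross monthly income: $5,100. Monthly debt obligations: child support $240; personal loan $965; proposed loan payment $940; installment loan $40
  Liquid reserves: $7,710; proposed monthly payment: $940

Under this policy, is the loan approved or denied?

Credit score 778 ≥ 660 (meets base)
Total debts = (240 + 965 + 940 + 40) = 2,185. DTI = 2,185/5,100 = 42.8% > 40% — standard DTI limit exceeded.
Reserves = 7,710/940 = 8.2 months ≥ 3
42.8% falls in the override range (40%–45%), so the compensating-factor test applies.
Reserves 8.2 < 9 months; credit score 778 ≥ 720.
Compensating-factor requirement not fully met.

Denied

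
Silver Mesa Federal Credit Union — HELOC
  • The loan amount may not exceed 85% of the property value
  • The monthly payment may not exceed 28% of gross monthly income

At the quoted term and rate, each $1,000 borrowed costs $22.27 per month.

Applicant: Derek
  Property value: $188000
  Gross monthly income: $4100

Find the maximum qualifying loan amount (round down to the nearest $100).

$51,500

Payment cap: 28% × $4,100 = $1,148/month.
At $22.27 per $1,000, that supports 1,148/22.27 × 1,000 ≈ $51,549 → $51,500.
LTV cap: 85% × $188,000 = $159,800 → $159,800.
Binding constraint: payment-to-income.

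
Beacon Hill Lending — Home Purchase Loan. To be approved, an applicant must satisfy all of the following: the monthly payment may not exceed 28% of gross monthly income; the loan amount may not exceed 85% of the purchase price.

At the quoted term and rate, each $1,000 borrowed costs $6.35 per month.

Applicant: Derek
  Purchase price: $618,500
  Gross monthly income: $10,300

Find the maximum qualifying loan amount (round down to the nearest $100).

$454,100

Payment cap: 28% × $10,300 = $2,884/month.
At $6.35 per $1,000, that supports 2,884/6.35 × 1,000 ≈ $454,173 → $454,100.
LTV cap: 85% × $618,500 = $525,725 → $525,700.
Binding constraint: payment-to-income.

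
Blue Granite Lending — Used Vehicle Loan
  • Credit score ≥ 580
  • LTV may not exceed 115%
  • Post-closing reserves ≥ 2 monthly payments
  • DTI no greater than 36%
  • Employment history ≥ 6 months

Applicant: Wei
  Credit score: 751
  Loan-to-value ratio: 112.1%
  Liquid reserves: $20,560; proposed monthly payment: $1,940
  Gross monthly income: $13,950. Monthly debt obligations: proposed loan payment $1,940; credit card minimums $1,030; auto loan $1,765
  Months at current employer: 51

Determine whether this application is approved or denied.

Credit score 751 ≥ 580 (meets)
LTV 112.1% ≤ 115%
Liquid reserves cover 20,560/1,940 = 10.6 months — ≥ 2 required
Total monthly debts = (1,940 + 1,030 + 1,765) = 4,735. DTI: 4,735 ÷ 13,950 = 33.9%, within the 36% cap
Employment 51 ≥ 6 months
All criteria satisfied.

Approved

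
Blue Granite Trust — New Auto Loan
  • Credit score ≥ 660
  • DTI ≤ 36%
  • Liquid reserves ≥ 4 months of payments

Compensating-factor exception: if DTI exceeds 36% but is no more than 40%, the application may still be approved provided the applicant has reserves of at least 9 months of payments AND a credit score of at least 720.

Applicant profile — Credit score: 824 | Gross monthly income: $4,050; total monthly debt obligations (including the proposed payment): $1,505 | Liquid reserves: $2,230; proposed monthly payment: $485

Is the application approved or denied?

Credit score 824 ≥ 660 (meets base)
DTI = 1,505/4,050 = 37.2% > 36% — standard DTI limit exceeded.
Liquid reserves cover 2,230/485 = 4.6 months — ≥ 4 required
37.2% falls in the override range (36%–40%), so the compensating-factor test applies.
Override check — reserves: 4.6 mo (short of 9); score: 824 (ok).
Compensating-factor requirement not fully met.

Denied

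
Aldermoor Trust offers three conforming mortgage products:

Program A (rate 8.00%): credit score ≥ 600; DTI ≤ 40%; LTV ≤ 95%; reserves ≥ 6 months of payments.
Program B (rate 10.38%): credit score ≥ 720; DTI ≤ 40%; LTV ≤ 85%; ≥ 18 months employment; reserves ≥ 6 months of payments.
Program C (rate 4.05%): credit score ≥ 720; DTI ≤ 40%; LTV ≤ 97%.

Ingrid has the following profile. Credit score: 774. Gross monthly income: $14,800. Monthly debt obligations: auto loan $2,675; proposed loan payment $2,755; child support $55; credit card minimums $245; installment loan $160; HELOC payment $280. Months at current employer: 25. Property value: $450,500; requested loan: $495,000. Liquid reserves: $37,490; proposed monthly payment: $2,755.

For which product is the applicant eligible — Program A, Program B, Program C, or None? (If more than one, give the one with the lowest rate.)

None

Total debts = (2,675 + 2,755 + 55 + 245 + 160 + 280) = 6,170; DTI = 6,170/14,800 = 41.7%.
LTV = 495,000/450,500 = 109.9%.
Reserves = 37,490/2,755 = 13.6 months.
Program A: score 774 ≥ 600; DTI 41.7% > 40%; LTV 109.9% > 95%; reserves 13.6 ≥ 6 mo → does not qualify.
Program B: score 774 ≥ 720; DTI 41.7% > 40%; LTV 109.9% > 85%; employment 25 ≥ 18 mo; reserves 13.6 ≥ 6 mo → does not qualify.
Program C: score 774 ≥ 720; DTI 41.7% > 40%; LTV 109.9% > 97% → does not qualify.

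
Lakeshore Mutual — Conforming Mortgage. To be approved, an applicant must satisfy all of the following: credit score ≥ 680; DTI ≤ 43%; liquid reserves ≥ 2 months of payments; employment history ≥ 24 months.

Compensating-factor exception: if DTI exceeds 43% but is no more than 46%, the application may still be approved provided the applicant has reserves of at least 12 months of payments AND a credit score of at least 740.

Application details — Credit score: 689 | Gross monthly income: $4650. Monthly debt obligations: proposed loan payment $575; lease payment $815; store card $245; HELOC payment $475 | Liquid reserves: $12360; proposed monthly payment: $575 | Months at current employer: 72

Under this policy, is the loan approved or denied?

Denied

Credit score 689 ≥ 680 (meets base)
Total debts = (575 + 815 + 245 + 475) = 2,110. DTI: 2,110 ÷ 4,650 = 45.4%, over the 43% base limit.
Reserves = 12,360/575 = 21.5 months ≥ 2
Employment 72 ≥ 24 months
45.4% falls in the override range (43%–46%), so the compensating-factor test applies.
Reserves 21.5 ≥ 12 months; credit score 689 < 740.
Compensating-factor requirement not fully met.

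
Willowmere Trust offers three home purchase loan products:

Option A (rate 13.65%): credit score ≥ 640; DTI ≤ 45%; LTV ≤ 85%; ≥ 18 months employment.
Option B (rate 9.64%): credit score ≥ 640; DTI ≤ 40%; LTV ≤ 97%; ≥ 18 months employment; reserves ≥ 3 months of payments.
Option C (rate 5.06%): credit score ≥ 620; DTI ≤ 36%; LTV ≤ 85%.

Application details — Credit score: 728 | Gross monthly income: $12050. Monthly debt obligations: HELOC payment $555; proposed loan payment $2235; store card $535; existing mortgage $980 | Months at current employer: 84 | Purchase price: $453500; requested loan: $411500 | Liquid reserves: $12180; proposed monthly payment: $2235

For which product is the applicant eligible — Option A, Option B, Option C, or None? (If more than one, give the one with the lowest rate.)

Total debts = (555 + 2,235 + 535 + 980) = 4,305; DTI = 4,305/12,050 = 35.7%.
LTV = 411,500/453,500 = 90.7%.
Reserves = 12,180/2,235 = 5.4 months.
Option A: score 728 ≥ 640; DTI 35.7% ≤ 45%; LTV 90.7% > 85%; employment 84 ≥ 18 mo → does not qualify.
Option B: score 728 ≥ 640; DTI 35.7% ≤ 40%; LTV 90.7% ≤ 97%; employment 84 ≥ 18 mo; reserves 5.4 ≥ 3 mo → qualifies.
Option C: score 728 ≥ 620; DTI 35.7% ≤ 36%; LTV 90.7% > 85% → does not qualify.

Option B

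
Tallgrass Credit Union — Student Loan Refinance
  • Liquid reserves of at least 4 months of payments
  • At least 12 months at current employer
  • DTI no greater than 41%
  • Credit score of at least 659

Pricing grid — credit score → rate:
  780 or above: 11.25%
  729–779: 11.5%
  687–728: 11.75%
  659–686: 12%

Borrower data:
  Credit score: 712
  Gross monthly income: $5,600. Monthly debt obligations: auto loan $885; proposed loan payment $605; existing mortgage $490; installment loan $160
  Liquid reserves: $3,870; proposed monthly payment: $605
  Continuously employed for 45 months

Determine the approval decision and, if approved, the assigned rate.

Credit score 712 ≥ 659 (meets minimum)
Employment 45 ≥ 12 months
Total monthly debts = (885 + 605 + 490 + 160) = 2,140. DTI: 2,140 ÷ 5,600 = 38.2%, within the 41% cap
Reserves: 3,870 ÷ 605 = 6.4 months (meets 4-month minimum)
All requirements met. Score 712 falls in the 687–728 tier → 11.75%.

Approved at 11.75%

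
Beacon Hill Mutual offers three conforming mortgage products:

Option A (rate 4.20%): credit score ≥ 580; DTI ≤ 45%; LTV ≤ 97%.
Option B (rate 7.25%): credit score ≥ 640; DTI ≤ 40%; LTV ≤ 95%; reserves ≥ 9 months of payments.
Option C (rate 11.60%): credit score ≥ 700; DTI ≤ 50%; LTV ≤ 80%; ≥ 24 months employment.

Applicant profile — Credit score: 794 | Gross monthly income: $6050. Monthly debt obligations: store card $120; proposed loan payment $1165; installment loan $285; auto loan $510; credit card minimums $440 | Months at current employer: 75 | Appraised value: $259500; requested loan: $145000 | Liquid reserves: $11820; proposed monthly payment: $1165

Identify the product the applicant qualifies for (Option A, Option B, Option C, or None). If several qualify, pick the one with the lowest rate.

Option A

Total debts = (120 + 1,165 + 285 + 510 + 440) = 2,520; DTI = 2,520/6,050 = 41.7%.
LTV = 145,000/259,500 = 55.9%.
Reserves = 11,820/1,165 = 10.1 months.
Option A: score 794 ≥ 580; DTI 41.7% ≤ 45%; LTV 55.9% ≤ 97% → qualifies.
Option B: score 794 ≥ 640; DTI 41.7% > 40%; LTV 55.9% ≤ 95%; reserves 10.1 ≥ 9 mo → does not qualify.
Option C: score 794 ≥ 700; DTI 41.7% ≤ 50%; LTV 55.9% ≤ 80%; employment 75 ≥ 24 mo → qualifies.
Qualifying: Option A, Option C. Lowest rate is 4.20% → Option A.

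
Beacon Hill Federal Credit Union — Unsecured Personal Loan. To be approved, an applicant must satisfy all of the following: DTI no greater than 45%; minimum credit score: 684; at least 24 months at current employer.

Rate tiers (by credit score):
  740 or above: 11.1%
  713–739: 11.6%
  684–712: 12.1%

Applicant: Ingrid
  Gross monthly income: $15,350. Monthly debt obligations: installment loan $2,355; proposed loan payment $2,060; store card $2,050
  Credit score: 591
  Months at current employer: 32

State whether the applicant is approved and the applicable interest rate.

Credit score 591 < 684 (below minimum)
Employment 32 ≥ 24 months
Total monthly debts = (2,355 + 2,060 + 2,050) = 6,465. DTI = 6,465/15,350 = 42.1% ≤ 45%
Not all requirements met → denied.

Denied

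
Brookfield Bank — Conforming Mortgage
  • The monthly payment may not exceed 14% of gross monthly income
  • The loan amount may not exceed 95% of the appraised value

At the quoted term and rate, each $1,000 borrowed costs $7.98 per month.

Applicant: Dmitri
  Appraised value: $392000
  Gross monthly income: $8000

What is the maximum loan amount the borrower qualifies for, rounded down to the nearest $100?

Payment cap: 14% × $8,000 = $1,120/month.
At $7.98 per $1,000, that supports 1,120/7.98 × 1,000 ≈ $140,350 → $140,300.
LTV cap: 95% × $392,000 = $372,400 → $372,400.
Binding constraint: payment-to-income.

$140,300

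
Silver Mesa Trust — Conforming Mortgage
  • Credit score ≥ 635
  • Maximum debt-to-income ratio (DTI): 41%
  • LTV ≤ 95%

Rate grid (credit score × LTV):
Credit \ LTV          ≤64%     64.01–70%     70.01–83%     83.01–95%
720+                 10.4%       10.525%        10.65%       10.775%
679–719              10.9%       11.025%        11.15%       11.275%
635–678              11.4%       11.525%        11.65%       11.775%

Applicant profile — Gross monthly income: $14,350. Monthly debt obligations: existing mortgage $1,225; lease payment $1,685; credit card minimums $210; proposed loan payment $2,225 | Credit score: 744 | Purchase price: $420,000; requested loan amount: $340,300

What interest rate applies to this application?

Credit score 744 ≥ 635; Total monthly debts = (1,225 + 1,685 + 210 + 2,225) = 5,345. DTI = 5,345/14,350 = 37.2% ≤ 41%
LTV = 340,300/420,000 = 81% ≤ 95%
Score 744 is in the 720+ band; LTV 81% is in the 70.01–83% band → 10.65%.

10.65%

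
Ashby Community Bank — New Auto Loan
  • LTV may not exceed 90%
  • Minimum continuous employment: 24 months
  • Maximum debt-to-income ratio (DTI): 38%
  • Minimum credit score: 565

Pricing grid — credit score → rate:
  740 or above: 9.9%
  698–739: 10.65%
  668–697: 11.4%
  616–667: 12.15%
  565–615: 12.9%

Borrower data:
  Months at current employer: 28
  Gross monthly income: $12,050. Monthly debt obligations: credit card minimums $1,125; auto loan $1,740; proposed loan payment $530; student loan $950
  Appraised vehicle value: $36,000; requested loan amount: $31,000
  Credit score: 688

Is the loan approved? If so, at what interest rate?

Approved at 11.4%

Credit score 688 ≥ 565 (meets minimum)
Loan-to-value = 31,000/36,000 = 86.1% — pass (90% max)
Total monthly debts = (1,125 + 1,740 + 530 + 950) = 4,345. Debt-to-income = 4,345/12,050 = 36.1% — meets 38% limit
Employment 28 ≥ 24 months
All requirements met. Score 688 falls in the 668–697 tier → 11.4%.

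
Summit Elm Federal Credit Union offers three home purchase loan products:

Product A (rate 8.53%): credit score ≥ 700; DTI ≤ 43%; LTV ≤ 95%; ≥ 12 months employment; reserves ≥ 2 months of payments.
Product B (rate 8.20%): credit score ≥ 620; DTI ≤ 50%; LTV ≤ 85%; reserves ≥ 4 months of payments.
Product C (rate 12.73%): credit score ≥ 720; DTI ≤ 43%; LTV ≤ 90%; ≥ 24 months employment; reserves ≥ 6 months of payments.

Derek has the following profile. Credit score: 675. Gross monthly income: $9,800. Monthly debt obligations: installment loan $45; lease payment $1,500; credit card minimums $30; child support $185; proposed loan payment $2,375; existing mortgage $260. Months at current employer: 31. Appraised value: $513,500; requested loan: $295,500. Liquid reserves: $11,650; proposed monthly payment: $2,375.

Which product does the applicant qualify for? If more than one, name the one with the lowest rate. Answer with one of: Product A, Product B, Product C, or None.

Product B

Total debts = (45 + 1,500 + 30 + 185 + 2,375 + 260) = 4,395; DTI = 4,395/9,800 = 44.8%.
LTV = 295,500/513,500 = 57.5%.
Reserves = 11,650/2,375 = 4.9 months.
Product A: score 675 < 700; DTI 44.8% > 43%; LTV 57.5% ≤ 95%; employment 31 ≥ 12 mo; reserves 4.9 ≥ 2 mo → does not qualify.
Product B: score 675 ≥ 620; DTI 44.8% ≤ 50%; LTV 57.5% ≤ 85%; reserves 4.9 ≥ 4 mo → qualifies.
Product C: score 675 < 720; DTI 44.8% > 43%; LTV 57.5% ≤ 90%; employment 31 ≥ 24 mo; reserves 4.9 < 6 mo → does not qualify.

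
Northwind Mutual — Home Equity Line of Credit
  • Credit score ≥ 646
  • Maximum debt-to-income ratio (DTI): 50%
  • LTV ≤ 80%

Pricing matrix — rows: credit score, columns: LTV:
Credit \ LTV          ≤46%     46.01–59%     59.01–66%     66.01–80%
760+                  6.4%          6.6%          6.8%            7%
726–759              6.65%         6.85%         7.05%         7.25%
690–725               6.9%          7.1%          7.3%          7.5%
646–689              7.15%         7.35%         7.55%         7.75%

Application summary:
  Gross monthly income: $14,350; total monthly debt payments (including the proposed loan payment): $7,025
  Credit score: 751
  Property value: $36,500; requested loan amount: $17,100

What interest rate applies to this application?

Credit score 751 ≥ 646; DTI: 7,025 ÷ 14,350 = 49%, within the 50% cap
Loan-to-value = 17,100/36,500 = 46.8% — pass (80% max)
Row: 751 falls in 726–759. Column: 46.8% falls in 46.01–59%. Rate = 6.85%.

6.85%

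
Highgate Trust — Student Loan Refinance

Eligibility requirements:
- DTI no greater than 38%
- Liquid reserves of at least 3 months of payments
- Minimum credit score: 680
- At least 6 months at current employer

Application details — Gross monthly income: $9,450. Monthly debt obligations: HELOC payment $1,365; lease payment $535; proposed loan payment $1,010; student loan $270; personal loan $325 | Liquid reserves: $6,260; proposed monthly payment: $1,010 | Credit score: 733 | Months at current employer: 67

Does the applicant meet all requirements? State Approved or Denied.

Approved

Total monthly debts = (1,365 + 535 + 1,010 + 270 + 325) = 3,505. DTI: 3,505 ÷ 9,450 = 37.1%, within the 38% cap
Reserves = 6,260/1,010 = 6.2 months ≥ 3
Credit score 733 ≥ 680 (meets)
Employment 67 ≥ 6 months
All criteria satisfied.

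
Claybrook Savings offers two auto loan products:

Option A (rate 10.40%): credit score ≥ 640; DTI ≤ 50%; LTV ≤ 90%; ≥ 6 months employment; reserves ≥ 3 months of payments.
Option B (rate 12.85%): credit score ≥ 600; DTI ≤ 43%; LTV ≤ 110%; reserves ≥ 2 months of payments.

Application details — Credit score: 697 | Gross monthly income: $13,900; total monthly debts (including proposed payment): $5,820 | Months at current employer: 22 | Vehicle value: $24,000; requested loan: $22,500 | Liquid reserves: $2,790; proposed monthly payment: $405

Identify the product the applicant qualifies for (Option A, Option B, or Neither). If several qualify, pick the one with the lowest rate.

DTI = 5,820/13,900 = 41.9%.
LTV = 22,500/24,000 = 93.8%.
Reserves = 2,790/405 = 6.9 months.
Option A: score 697 ≥ 640; DTI 41.9% ≤ 50%; LTV 93.8% > 90%; employment 22 ≥ 6 mo; reserves 6.9 ≥ 3 mo → does not qualify.
Option B: score 697 ≥ 600; DTI 41.9% ≤ 43%; LTV 93.8% ≤ 110%; reserves 6.9 ≥ 2 mo → qualifies.

Option B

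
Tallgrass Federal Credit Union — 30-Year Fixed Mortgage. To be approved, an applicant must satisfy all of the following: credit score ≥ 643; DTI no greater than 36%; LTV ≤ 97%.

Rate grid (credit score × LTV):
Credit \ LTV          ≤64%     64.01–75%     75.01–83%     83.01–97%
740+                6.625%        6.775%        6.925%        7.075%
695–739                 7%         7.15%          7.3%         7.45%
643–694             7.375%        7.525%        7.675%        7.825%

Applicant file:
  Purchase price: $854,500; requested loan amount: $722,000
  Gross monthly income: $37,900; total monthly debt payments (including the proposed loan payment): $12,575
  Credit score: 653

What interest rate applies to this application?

Credit score 653 ≥ 643; Debt-to-income = 12,575/37,900 = 33.2% — meets 36% limit
LTV: 722,000 ÷ 854,500 = 84.5%, within 97% cap
Score 653 is in the 643–694 band; LTV 84.5% is in the 83.01–97% band → 7.825%.

7.825%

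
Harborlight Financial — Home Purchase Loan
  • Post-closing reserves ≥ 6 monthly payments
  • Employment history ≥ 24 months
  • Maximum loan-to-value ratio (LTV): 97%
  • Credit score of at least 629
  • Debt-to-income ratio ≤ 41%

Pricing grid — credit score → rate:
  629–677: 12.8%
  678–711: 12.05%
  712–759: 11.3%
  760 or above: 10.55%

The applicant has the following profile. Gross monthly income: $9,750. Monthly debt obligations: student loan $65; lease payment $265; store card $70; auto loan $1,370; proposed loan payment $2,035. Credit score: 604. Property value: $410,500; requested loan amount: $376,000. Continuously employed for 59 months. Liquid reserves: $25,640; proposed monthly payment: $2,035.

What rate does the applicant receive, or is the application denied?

Denied

Credit score 604 < 629 (below minimum)
Reserves: 25,640 ÷ 2,035 = 12.6 months (meets 6-month minimum)
Employment 59 ≥ 24 months
Total monthly debts = (65 + 265 + 70 + 1,370 + 2,035) = 3,805. DTI = 3,805/9,750 = 39% ≤ 41%
LTV = 376,000/410,500 = 91.6% ≤ 97%
Not all requirements met → denied.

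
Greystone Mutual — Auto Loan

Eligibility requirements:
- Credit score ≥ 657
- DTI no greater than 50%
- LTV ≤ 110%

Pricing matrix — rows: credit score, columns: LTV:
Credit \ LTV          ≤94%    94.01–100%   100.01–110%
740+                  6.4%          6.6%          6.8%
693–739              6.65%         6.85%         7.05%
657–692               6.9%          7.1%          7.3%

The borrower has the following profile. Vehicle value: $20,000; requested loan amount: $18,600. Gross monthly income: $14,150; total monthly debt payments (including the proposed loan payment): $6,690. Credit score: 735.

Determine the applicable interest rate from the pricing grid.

6.65%

Credit score 735 ≥ 657; DTI: 6,690 ÷ 14,150 = 47.3%, within the 50% cap
Loan-to-value = 18,600/20,000 = 93% — pass (110% max)
Row: 735 falls in 693–739. Column: 93% falls in ≤94%. Rate = 6.65%.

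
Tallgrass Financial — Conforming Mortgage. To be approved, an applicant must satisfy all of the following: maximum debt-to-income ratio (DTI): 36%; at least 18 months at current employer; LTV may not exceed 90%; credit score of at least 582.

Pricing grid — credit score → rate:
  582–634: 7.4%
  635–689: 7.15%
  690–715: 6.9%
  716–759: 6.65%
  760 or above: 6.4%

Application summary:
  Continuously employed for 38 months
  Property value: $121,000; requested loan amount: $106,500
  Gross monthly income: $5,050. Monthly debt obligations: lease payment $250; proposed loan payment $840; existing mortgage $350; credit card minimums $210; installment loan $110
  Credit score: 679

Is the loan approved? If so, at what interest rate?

Credit score 679 ≥ 582 (meets minimum)
Employment 38 ≥ 18 months
Total monthly debts = (250 + 840 + 350 + 210 + 110) = 1,760. Debt-to-income = 1,760/5,050 = 34.9% — meets 36% limit
LTV = 106,500/121,000 = 88% ≤ 90%
All requirements met. Score 679 falls in the 635–689 tier → 7.15%.

Approved at 7.15%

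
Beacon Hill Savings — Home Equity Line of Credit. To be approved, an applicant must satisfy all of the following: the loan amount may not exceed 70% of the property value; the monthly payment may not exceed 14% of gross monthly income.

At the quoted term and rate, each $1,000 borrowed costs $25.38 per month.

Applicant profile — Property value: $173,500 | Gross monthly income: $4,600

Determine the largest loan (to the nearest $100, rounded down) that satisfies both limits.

Payment cap: 14% × $4,600 = $644/month.
At $25.38 per $1,000, that supports 644/25.38 × 1,000 ≈ $25,374 → $25,300.
LTV cap: 70% × $173,500 = $121,450 → $121,400.
Binding constraint: payment-to-income.

$25,300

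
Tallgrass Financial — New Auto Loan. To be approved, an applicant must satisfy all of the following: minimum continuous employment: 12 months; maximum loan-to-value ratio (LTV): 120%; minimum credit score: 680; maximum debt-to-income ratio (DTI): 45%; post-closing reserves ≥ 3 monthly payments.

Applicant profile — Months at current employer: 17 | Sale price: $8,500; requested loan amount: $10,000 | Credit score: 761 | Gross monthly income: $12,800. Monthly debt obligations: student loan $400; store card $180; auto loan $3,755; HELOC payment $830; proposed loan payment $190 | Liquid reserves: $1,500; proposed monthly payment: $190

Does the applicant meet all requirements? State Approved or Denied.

Employment 17 ≥ 12 months
LTV: 10,000 ÷ 8,500 = 117.6%, within 120% cap
Credit score 761 ≥ 680 (meets)
Total monthly debts = (400 + 180 + 3,755 + 830 + 190) = 5,355. DTI = 5,355/12,800 = 41.8% ≤ 45%
Reserves: 1,500 ÷ 190 = 7.9 months (meets 3-month minimum)
All criteria satisfied.

Approved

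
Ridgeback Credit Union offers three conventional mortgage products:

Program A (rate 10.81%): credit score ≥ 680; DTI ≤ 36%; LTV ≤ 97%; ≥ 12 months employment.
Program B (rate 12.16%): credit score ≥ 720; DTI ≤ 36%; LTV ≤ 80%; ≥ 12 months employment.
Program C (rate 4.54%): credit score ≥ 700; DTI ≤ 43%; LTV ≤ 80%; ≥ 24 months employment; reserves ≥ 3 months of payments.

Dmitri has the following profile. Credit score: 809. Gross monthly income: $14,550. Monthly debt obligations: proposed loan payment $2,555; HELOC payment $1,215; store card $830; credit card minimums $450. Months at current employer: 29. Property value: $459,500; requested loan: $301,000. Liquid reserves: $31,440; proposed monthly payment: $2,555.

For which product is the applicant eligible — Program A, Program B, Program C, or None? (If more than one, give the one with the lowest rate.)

Program C

Total debts = (2,555 + 1,215 + 830 + 450) = 5,050; DTI = 5,050/14,550 = 34.7%.
LTV = 301,000/459,500 = 65.5%.
Reserves = 31,440/2,555 = 12.3 months.
Program A: score 809 ≥ 680; DTI 34.7% ≤ 36%; LTV 65.5% ≤ 97%; employment 29 ≥ 12 mo → qualifies.
Program B: score 809 ≥ 720; DTI 34.7% ≤ 36%; LTV 65.5% ≤ 80%; employment 29 ≥ 12 mo → qualifies.
Program C: score 809 ≥ 700; DTI 34.7% ≤ 43%; LTV 65.5% ≤ 80%; employment 29 ≥ 24 mo; reserves 12.3 ≥ 3 mo → qualifies.
Qualifying: Program A, Program B, Program C. Lowest rate is 4.54% → Program C.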